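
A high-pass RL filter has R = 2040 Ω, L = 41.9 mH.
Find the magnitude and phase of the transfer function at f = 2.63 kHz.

Step 1 — Angular frequency: ω = 2π·2630 = 1.652e+04 rad/s.
Step 2 — Transfer function: H(jω) = jωL/(R + jωL).
Step 3 — Numerator jωL = j·692.4; denominator R + jωL = 2040 + j692.4.
Step 4 — H = 0.1033 + j0.3043.
Step 5 — Magnitude: |H| = 0.3214 (-9.9 dB); phase: φ = 71.3°.

|H| = 0.3214 (-9.9 dB), φ = 71.3°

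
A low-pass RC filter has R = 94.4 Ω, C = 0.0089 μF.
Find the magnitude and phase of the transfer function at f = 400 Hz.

Step 1 — Angular frequency: ω = 2π·400 = 2513 rad/s.
Step 2 — Transfer function: H(jω) = 1/(1 + jωRC).
Step 3 — Denominator: 1 + jωRC = 1 + j·2513·94.4·8.9e-09 = 1 + j0.002112.
Step 4 — H = 1 - j0.002112.
Step 5 — Magnitude: |H| = 1 (-0.0 dB); phase: φ = -0.1°.

|H| = 1 (-0.0 dB), φ = -0.1°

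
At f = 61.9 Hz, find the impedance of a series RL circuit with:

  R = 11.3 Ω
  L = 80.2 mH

Step 1 — Angular frequency: ω = 2π·f = 2π·61.9 = 388.9 rad/s.
Step 2 — Component impedances:
  R: Z = R = 11.3 Ω
  L: Z = jωL = j·388.9·0.0802 = 0 + j31.19 Ω
Step 3 — Series combination: Z_total = R + L = 11.3 + j31.19 Ω = 33.18∠70.1° Ω.

Z = 11.3 + j31.19 Ω = 33.18∠70.1° Ω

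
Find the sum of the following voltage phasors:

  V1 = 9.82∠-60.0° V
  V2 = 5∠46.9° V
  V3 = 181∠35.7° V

Step 1 — Convert each phasor to rectangular form:
  V1 = 9.82·(cos(-60.0°) + j·sin(-60.0°)) = 4.91 - j8.504 V
  V2 = 5·(cos(46.9°) + j·sin(46.9°)) = 3.416 + j3.651 V
  V3 = 181·(cos(35.7°) + j·sin(35.7°)) = 147 + j105.6 V
Step 2 — Sum components: V_total = 155.3 + j100.8 V.
Step 3 — Convert to polar: |V_total| = 185.1 V, ∠V_total = 33.0°.

V_total = 185.1∠33.0° V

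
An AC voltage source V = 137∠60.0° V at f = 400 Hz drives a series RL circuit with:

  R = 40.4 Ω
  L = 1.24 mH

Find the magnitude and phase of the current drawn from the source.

Step 1 — Angular frequency: ω = 2π·f = 2π·400 = 2513 rad/s.
Step 2 — Component impedances:
  R: Z = R = 40.4 Ω
  L: Z = jωL = j·2513·0.00124 = 0 + j3.116 Ω
Step 3 — Series combination: Z_total = R + L = 40.4 + j3.116 Ω = 40.52∠4.4° Ω.
Step 4 — Source phasor: V = 137∠60.0° V = 68.5 + j118.6 V.
Step 5 — Ohm's law: I = V / Z_total = (68.5 + j118.6) / (40.4 + j3.116) = 1.911 + j2.789 A.
Step 6 — Convert to polar: |I| = 3.381 A, ∠I = 55.6°.

I = 3.381∠55.6° A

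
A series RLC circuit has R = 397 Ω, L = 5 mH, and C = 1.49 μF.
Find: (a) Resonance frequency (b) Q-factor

Step 1 — Resonance condition Im(Z)=0 gives ω₀ = 1/√(LC).
Step 2 — ω₀ = 1/√(0.005·1.49e-06) = 1.159e+04 rad/s.
Step 3 — f₀ = ω₀/(2π) = 1844 Hz.
Step 4 — Series Q: Q = ω₀L/R = 1.159e+04·0.005/397 = 0.1459.

(a) f₀ = 1844 Hz  (b) Q = 0.1459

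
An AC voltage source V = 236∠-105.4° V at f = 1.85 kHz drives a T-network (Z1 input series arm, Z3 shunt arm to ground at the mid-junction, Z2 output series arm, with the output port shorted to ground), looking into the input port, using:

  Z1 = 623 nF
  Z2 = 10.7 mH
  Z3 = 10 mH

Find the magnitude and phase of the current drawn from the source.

Step 1 — Angular frequency: ω = 2π·f = 2π·1850 = 1.162e+04 rad/s.
Step 2 — Component impedances:
  Z1: Z = 1/(jωC) = -j/(ω·C) = 0 - j138.1 Ω
  Z2: Z = jωL = j·1.162e+04·0.0107 = 0 + j124.4 Ω
  Z3: Z = jωL = j·1.162e+04·0.01 = 0 + j116.2 Ω
Step 3 — With the output port shorted to ground, the output series arm Z2 runs from the junction to ground; the shunt arm Z3 also runs from the junction to ground. They appear in parallel: Z3 || Z2 = 0 + j60.08 Ω.
Step 4 — Series with input arm Z1: Z_in = Z1 + (Z3 || Z2) = 0 - j78 Ω = 78∠-90.0° Ω.
Step 5 — Source phasor: V = 236∠-105.4° V = -62.67 - j227.5 V.
Step 6 — Ohm's law: I = V / Z_total = (-62.67 - j227.5) / (0 - j78) = 2.917 - j0.8034 A.
Step 7 — Convert to polar: |I| = 3.025 A, ∠I = -15.4°.

I = 3.025∠-15.4° A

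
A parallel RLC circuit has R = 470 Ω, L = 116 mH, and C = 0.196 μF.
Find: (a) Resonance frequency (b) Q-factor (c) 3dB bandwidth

Step 1 — Resonance: ω₀ = 1/√(LC) = 1/√(0.116·1.96e-07) = 6632 rad/s.
Step 2 — f₀ = ω₀/(2π) = 1056 Hz.
Step 3 — Parallel Q: Q = R/(ω₀L) = 470/(6632·0.116) = 0.6109.
Step 4 — Bandwidth: Δω = ω₀/Q = 1.086e+04 rad/s; BW = Δω/(2π) = 1728 Hz.

(a) f₀ = 1056 Hz  (b) Q = 0.6109  (c) BW = 1728 Hz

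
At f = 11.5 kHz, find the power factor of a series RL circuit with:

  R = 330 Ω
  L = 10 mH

Step 1 — Angular frequency: ω = 2π·f = 2π·1.15e+04 = 7.226e+04 rad/s.
Step 2 — Component impedances:
  R: Z = R = 330 Ω
  L: Z = jωL = j·7.226e+04·0.01 = 0 + j722.6 Ω
Step 3 — Series combination: Z_total = R + L = 330 + j722.6 Ω = 794.4∠65.5° Ω.
Step 4 — Power factor: PF = cos(φ) = Re(Z)/|Z| = 330/794.4 = 0.4154.
Step 5 — Type: Im(Z) = 722.6 ⇒ lagging (phase φ = 65.5°).

PF = 0.4154 (lagging, φ = 65.5°)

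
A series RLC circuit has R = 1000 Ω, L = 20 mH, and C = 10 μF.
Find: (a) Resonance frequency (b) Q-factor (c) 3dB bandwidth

Step 1 — Resonance condition Im(Z)=0 gives ω₀ = 1/√(LC).
Step 2 — ω₀ = 1/√(0.02·1e-05) = 2236 rad/s.
Step 3 — f₀ = ω₀/(2π) = 355.9 Hz.
Step 4 — Series Q: Q = ω₀L/R = 2236·0.02/1000 = 0.04472.
Step 5 — 3dB bandwidth: Δω = ω₀/Q = 5e+04 rad/s; BW = Δω/(2π) = 7958 Hz.

(a) f₀ = 355.9 Hz  (b) Q = 0.04472  (c) BW = 7958 Hz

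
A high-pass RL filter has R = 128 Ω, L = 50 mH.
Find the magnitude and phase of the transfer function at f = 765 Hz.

Step 1 — Angular frequency: ω = 2π·765 = 4807 rad/s.
Step 2 — Transfer function: H(jω) = jωL/(R + jωL).
Step 3 — Numerator jωL = j·240.3; denominator R + jωL = 128 + j240.3.
Step 4 — H = 0.779 + j0.4149.
Step 5 — Magnitude: |H| = 0.8826 (-1.1 dB); phase: φ = 28.0°.

|H| = 0.8826 (-1.1 dB), φ = 28.0°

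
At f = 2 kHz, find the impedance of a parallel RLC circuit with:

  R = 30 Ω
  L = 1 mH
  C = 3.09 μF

Step 1 — Angular frequency: ω = 2π·f = 2π·2000 = 1.257e+04 rad/s.
Step 2 — Component impedances:
  R: Z = R = 30 Ω
  L: Z = jωL = j·1.257e+04·0.001 = 0 + j12.57 Ω
  C: Z = 1/(jωC) = -j/(ω·C) = 0 - j25.75 Ω
Step 3 — Parallel combination: 1/Z_total = 1/R + 1/L + 1/C; Z_total = 12.03 + j14.7 Ω = 19∠50.7° Ω.

Z = 12.03 + j14.7 Ω = 19∠50.7° Ω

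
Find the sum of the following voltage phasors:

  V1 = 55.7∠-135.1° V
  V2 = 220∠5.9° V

Step 1 — Convert each phasor to rectangular form:
  V1 = 55.7·(cos(-135.1°) + j·sin(-135.1°)) = -39.45 - j39.32 V
  V2 = 220·(cos(5.9°) + j·sin(5.9°)) = 218.8 + j22.61 V
Step 2 — Sum components: V_total = 179.4 - j16.7 V.
Step 3 — Convert to polar: |V_total| = 180.2 V, ∠V_total = -5.3°.

V_total = 180.2∠-5.3° V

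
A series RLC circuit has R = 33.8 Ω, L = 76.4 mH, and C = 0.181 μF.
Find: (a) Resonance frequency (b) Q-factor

Step 1 — Resonance condition Im(Z)=0 gives ω₀ = 1/√(LC).
Step 2 — ω₀ = 1/√(0.0764·1.81e-07) = 8504 rad/s.
Step 3 — f₀ = ω₀/(2π) = 1353 Hz.
Step 4 — Series Q: Q = ω₀L/R = 8504·0.0764/33.8 = 19.22.

(a) f₀ = 1353 Hz  (b) Q = 19.22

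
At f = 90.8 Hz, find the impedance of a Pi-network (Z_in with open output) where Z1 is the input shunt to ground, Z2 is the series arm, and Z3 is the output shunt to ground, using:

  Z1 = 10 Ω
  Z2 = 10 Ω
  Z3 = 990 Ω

Step 1 — Angular frequency: ω = 2π·f = 2π·90.8 = 570.5 rad/s.
Step 2 — Component impedances:
  Z1: Z = R = 10 Ω
  Z2: Z = R = 10 Ω
  Z3: Z = R = 990 Ω
Step 3 — With open output, the series arm Z2 and the output shunt Z3 appear in series to ground: Z2 + Z3 = 1000 Ω.
Step 4 — Parallel with input shunt Z1: Z_in = Z1 || (Z2 + Z3) = 9.901 Ω = 9.901∠0.0° Ω.

Z = 9.901 Ω = 9.901∠0.0° Ω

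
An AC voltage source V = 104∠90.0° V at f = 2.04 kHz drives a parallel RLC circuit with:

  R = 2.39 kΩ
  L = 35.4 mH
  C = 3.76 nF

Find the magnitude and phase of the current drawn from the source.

Step 1 — Angular frequency: ω = 2π·f = 2π·2040 = 1.282e+04 rad/s.
Step 2 — Component impedances:
  R: Z = R = 2390 Ω
  L: Z = jωL = j·1.282e+04·0.0354 = 0 + j453.7 Ω
  C: Z = 1/(jωC) = -j/(ω·C) = 0 - j2.075e+04 Ω
Step 3 — Parallel combination: 1/Z_total = 1/R + 1/L + 1/C; Z_total = 86.77 + j447 Ω = 455.4∠79.0° Ω.
Step 4 — Source phasor: V = 104∠90.0° V = 0 + j104 V.
Step 5 — Ohm's law: I = V / Z_total = (0 + j104) / (86.77 + j447) = 0.2242 + j0.04351 A.
Step 6 — Convert to polar: |I| = 0.2284 A, ∠I = 11.0°.

I = 0.2284∠11.0° A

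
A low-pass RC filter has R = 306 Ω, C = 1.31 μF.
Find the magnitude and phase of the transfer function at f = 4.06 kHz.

Step 1 — Angular frequency: ω = 2π·4060 = 2.551e+04 rad/s.
Step 2 — Transfer function: H(jω) = 1/(1 + jωRC).
Step 3 — Denominator: 1 + jωRC = 1 + j·2.551e+04·306·1.31e-06 = 1 + j10.23.
Step 4 — H = 0.009473 - j0.09687.
Step 5 — Magnitude: |H| = 0.09733 (-20.2 dB); phase: φ = -84.4°.

|H| = 0.09733 (-20.2 dB), φ = -84.4°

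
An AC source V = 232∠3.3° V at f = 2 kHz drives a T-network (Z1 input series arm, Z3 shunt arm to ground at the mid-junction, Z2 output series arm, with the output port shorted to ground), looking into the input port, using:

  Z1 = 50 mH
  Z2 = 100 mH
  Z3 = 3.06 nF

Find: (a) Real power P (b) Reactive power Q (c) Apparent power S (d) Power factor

Step 1 — Angular frequency: ω = 2π·f = 2π·2000 = 1.257e+04 rad/s.
Step 2 — Component impedances:
  Z1: Z = jωL = j·1.257e+04·0.05 = 0 + j628.3 Ω
  Z2: Z = jωL = j·1.257e+04·0.1 = 0 + j1257 Ω
  Z3: Z = 1/(jωC) = -j/(ω·C) = 0 - j2.601e+04 Ω
Step 3 — With the output port shorted to ground, the output series arm Z2 runs from the junction to ground; the shunt arm Z3 also runs from the junction to ground. They appear in parallel: Z3 || Z2 = 0 + j1320 Ω.
Step 4 — Series with input arm Z1: Z_in = Z1 + (Z3 || Z2) = 0 + j1949 Ω = 1949∠90.0° Ω.
Step 5 — Source phasor: V = 232∠3.3° V = 231.6 + j13.35 V.
Step 6 — Current: I = V / Z = 0.006853 - j0.1189 A = 0.119∠-86.7° A.
Step 7 — Complex power: S = V·I* = 0 + j27.62 VA.
Step 8 — Real power: P = Re(S) = 0 W.
Step 9 — Reactive power: Q = Im(S) = 27.62 VAR.
Step 10 — Apparent power: |S| = 27.62 VA.
Step 11 — Power factor: PF = P/|S| = 0 (lagging).

(a) P = 0 W  (b) Q = 27.62 VAR  (c) S = 27.62 VA  (d) PF = 0 (lagging)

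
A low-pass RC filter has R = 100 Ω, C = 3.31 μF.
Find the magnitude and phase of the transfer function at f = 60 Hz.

Step 1 — Angular frequency: ω = 2π·60 = 377 rad/s.
Step 2 — Transfer function: H(jω) = 1/(1 + jωRC).
Step 3 — Denominator: 1 + jωRC = 1 + j·377·100·3.31e-06 = 1 + j0.1248.
Step 4 — H = 0.9847 - j0.1229.
Step 5 — Magnitude: |H| = 0.9923 (-0.1 dB); phase: φ = -7.1°.

|H| = 0.9923 (-0.1 dB), φ = -7.1°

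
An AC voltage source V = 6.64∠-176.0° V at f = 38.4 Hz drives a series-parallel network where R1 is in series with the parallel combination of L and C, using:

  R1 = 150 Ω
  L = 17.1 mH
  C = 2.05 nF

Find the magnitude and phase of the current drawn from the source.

Step 1 — Angular frequency: ω = 2π·f = 2π·38.4 = 241.3 rad/s.
Step 2 — Component impedances:
  R1: Z = R = 150 Ω
  L: Z = jωL = j·241.3·0.0171 = 0 + j4.126 Ω
  C: Z = 1/(jωC) = -j/(ω·C) = 0 - j2.022e+06 Ω
Step 3 — Parallel branch: L || C = 1/(1/L + 1/C) = 0 + j4.126 Ω.
Step 4 — Series with R1: Z_total = R1 + (L || C) = 150 + j4.126 Ω = 150.1∠1.6° Ω.
Step 5 — Source phasor: V = 6.64∠-176.0° V = -6.624 - j0.4632 V.
Step 6 — Ohm's law: I = V / Z_total = (-6.624 - j0.4632) / (150 + j4.126) = -0.04421 - j0.001872 A.
Step 7 — Convert to polar: |I| = 0.04425 A, ∠I = -177.6°.

I = 0.04425∠-177.6° A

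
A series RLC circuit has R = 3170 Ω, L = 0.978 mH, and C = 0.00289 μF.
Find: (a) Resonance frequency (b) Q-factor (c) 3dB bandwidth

Step 1 — Resonance condition Im(Z)=0 gives ω₀ = 1/√(LC).
Step 2 — ω₀ = 1/√(0.000978·2.89e-09) = 5.948e+05 rad/s.
Step 3 — f₀ = ω₀/(2π) = 9.467e+04 Hz.
Step 4 — Series Q: Q = ω₀L/R = 5.948e+05·0.000978/3170 = 0.1835.
Step 5 — 3dB bandwidth: Δω = ω₀/Q = 3.241e+06 rad/s; BW = Δω/(2π) = 5.159e+05 Hz.

(a) f₀ = 9.467e+04 Hz  (b) Q = 0.1835  (c) BW = 5.159e+05 Hz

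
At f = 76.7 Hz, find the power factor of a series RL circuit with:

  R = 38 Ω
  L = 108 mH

Step 1 — Angular frequency: ω = 2π·f = 2π·76.7 = 481.9 rad/s.
Step 2 — Component impedances:
  R: Z = R = 38 Ω
  L: Z = jωL = j·481.9·0.108 = 0 + j52.05 Ω
Step 3 — Series combination: Z_total = R + L = 38 + j52.05 Ω = 64.44∠53.9° Ω.
Step 4 — Power factor: PF = cos(φ) = Re(Z)/|Z| = 38/64.44 = 0.5897.
Step 5 — Type: Im(Z) = 52.05 ⇒ lagging (phase φ = 53.9°).

PF = 0.5897 (lagging, φ = 53.9°)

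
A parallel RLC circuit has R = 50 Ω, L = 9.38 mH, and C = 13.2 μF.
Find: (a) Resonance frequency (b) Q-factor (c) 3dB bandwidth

Step 1 — Resonance: ω₀ = 1/√(LC) = 1/√(0.00938·1.32e-05) = 2842 rad/s.
Step 2 — f₀ = ω₀/(2π) = 452.3 Hz.
Step 3 — Parallel Q: Q = R/(ω₀L) = 50/(2842·0.00938) = 1.876.
Step 4 — Bandwidth: Δω = ω₀/Q = 1515 rad/s; BW = Δω/(2π) = 241.1 Hz.

(a) f₀ = 452.3 Hz  (b) Q = 1.876  (c) BW = 241.1 Hz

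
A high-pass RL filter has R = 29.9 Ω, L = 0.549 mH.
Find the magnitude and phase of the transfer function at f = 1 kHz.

Step 1 — Angular frequency: ω = 2π·1000 = 6283 rad/s.
Step 2 — Transfer function: H(jω) = jωL/(R + jωL).
Step 3 — Numerator jωL = j·3.449; denominator R + jωL = 29.9 + j3.449.
Step 4 — H = 0.01313 + j0.1139.
Step 5 — Magnitude: |H| = 0.1146 (-18.8 dB); phase: φ = 83.4°.

|H| = 0.1146 (-18.8 dB), φ = 83.4°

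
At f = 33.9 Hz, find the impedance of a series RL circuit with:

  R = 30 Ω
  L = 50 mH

Step 1 — Angular frequency: ω = 2π·f = 2π·33.9 = 213 rad/s.
Step 2 — Component impedances:
  R: Z = R = 30 Ω
  L: Z = jωL = j·213·0.05 = 0 + j10.65 Ω
Step 3 — Series combination: Z_total = R + L = 30 + j10.65 Ω = 31.83∠19.5° Ω.

Z = 30 + j10.65 Ω = 31.83∠19.5° Ω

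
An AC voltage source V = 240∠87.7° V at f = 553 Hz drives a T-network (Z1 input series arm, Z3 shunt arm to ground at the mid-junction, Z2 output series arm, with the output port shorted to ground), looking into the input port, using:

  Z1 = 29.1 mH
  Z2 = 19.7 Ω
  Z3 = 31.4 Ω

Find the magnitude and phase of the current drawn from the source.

Step 1 — Angular frequency: ω = 2π·f = 2π·553 = 3475 rad/s.
Step 2 — Component impedances:
  Z1: Z = jωL = j·3475·0.0291 = 0 + j101.1 Ω
  Z2: Z = R = 19.7 Ω
  Z3: Z = R = 31.4 Ω
Step 3 — With the output port shorted to ground, the output series arm Z2 runs from the junction to ground; the shunt arm Z3 also runs from the junction to ground. They appear in parallel: Z3 || Z2 = 12.11 Ω.
Step 4 — Series with input arm Z1: Z_in = Z1 + (Z3 || Z2) = 12.11 + j101.1 Ω = 101.8∠83.2° Ω.
Step 5 — Source phasor: V = 240∠87.7° V = 9.632 + j239.8 V.
Step 6 — Ohm's law: I = V / Z_total = (9.632 + j239.8) / (12.11 + j101.1) = 2.349 + j0.186 A.
Step 7 — Convert to polar: |I| = 2.357 A, ∠I = 4.5°.

I = 2.357∠4.5° A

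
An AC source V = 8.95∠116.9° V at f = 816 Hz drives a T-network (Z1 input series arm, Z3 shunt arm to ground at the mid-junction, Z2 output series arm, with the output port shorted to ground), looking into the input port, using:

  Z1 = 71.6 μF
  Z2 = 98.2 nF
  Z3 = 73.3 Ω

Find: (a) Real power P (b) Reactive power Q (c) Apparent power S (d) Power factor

Step 1 — Angular frequency: ω = 2π·f = 2π·816 = 5127 rad/s.
Step 2 — Component impedances:
  Z1: Z = 1/(jωC) = -j/(ω·C) = 0 - j2.724 Ω
  Z2: Z = 1/(jωC) = -j/(ω·C) = 0 - j1986 Ω
  Z3: Z = R = 73.3 Ω
Step 3 — With the output port shorted to ground, the output series arm Z2 runs from the junction to ground; the shunt arm Z3 also runs from the junction to ground. They appear in parallel: Z3 || Z2 = 73.2 - j2.701 Ω.
Step 4 — Series with input arm Z1: Z_in = Z1 + (Z3 || Z2) = 73.2 - j5.426 Ω = 73.4∠-4.2° Ω.
Step 5 — Source phasor: V = 8.95∠116.9° V = -4.049 + j7.982 V.
Step 6 — Current: I = V / Z = -0.06305 + j0.1044 A = 0.1219∠121.1° A.
Step 7 — Complex power: S = V·I* = 1.088 - j0.08066 VA.
Step 8 — Real power: P = Re(S) = 1.088 W.
Step 9 — Reactive power: Q = Im(S) = -0.08066 VAR.
Step 10 — Apparent power: |S| = 1.091 VA.
Step 11 — Power factor: PF = P/|S| = 0.9973 (leading).

(a) P = 1.088 W  (b) Q = -0.08066 VAR  (c) S = 1.091 VA  (d) PF = 0.9973 (leading)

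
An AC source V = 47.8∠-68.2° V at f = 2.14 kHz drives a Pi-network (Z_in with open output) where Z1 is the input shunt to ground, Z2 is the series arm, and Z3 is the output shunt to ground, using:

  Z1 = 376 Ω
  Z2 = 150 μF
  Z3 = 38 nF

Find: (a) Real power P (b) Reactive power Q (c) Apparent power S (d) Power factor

Step 1 — Angular frequency: ω = 2π·f = 2π·2140 = 1.345e+04 rad/s.
Step 2 — Component impedances:
  Z1: Z = R = 376 Ω
  Z2: Z = 1/(jωC) = -j/(ω·C) = 0 - j0.4958 Ω
  Z3: Z = 1/(jωC) = -j/(ω·C) = 0 - j1957 Ω
Step 3 — With open output, the series arm Z2 and the output shunt Z3 appear in series to ground: Z2 + Z3 = 0 - j1958 Ω.
Step 4 — Parallel with input shunt Z1: Z_in = Z1 || (Z2 + Z3) = 362.6 - j69.65 Ω = 369.3∠-10.9° Ω.
Step 5 — Source phasor: V = 47.8∠-68.2° V = 17.75 - j44.38 V.
Step 6 — Current: I = V / Z = 0.06988 - j0.109 A = 0.1295∠-57.3° A.
Step 7 — Complex power: S = V·I* = 6.077 - j1.167 VA.
Step 8 — Real power: P = Re(S) = 6.077 W.
Step 9 — Reactive power: Q = Im(S) = -1.167 VAR.
Step 10 — Apparent power: |S| = 6.188 VA.
Step 11 — Power factor: PF = P/|S| = 0.9821 (leading).

(a) P = 6.077 W  (b) Q = -1.167 VAR  (c) S = 6.188 VA  (d) PF = 0.9821 (leading)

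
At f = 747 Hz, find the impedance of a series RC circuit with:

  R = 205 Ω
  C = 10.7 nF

Step 1 — Angular frequency: ω = 2π·f = 2π·747 = 4694 rad/s.
Step 2 — Component impedances:
  R: Z = R = 205 Ω
  C: Z = 1/(jωC) = -j/(ω·C) = 0 - j1.991e+04 Ω
Step 3 — Series combination: Z_total = R + C = 205 - j1.991e+04 Ω = 1.991e+04∠-89.4° Ω.

Z = 205 - j1.991e+04 Ω = 1.991e+04∠-89.4° Ω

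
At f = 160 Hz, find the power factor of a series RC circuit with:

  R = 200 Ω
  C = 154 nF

Step 1 — Angular frequency: ω = 2π·f = 2π·160 = 1005 rad/s.
Step 2 — Component impedances:
  R: Z = R = 200 Ω
  C: Z = 1/(jωC) = -j/(ω·C) = 0 - j6459 Ω
Step 3 — Series combination: Z_total = R + C = 200 - j6459 Ω = 6462∠-88.2° Ω.
Step 4 — Power factor: PF = cos(φ) = Re(Z)/|Z| = 200/6462 = 0.03095.
Step 5 — Type: Im(Z) = -6459 ⇒ leading (phase φ = -88.2°).

PF = 0.03095 (leading, φ = -88.2°)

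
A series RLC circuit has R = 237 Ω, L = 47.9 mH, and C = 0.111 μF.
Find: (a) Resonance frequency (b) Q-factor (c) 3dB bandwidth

Step 1 — Resonance condition Im(Z)=0 gives ω₀ = 1/√(LC).
Step 2 — ω₀ = 1/√(0.0479·1.11e-07) = 1.371e+04 rad/s.
Step 3 — f₀ = ω₀/(2π) = 2183 Hz.
Step 4 — Series Q: Q = ω₀L/R = 1.371e+04·0.0479/237 = 2.772.
Step 5 — 3dB bandwidth: Δω = ω₀/Q = 4948 rad/s; BW = Δω/(2π) = 787.5 Hz.

(a) f₀ = 2183 Hz  (b) Q = 2.772  (c) BW = 787.5 Hz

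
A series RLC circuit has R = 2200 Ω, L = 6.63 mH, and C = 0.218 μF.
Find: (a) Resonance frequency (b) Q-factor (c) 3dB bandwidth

Step 1 — Resonance: ω₀ = 1/√(LC) = 1/√(0.00663·2.18e-07) = 2.63e+04 rad/s.
Step 2 — f₀ = ω₀/(2π) = 4186 Hz.
Step 3 — Series Q: Q = ω₀L/R = 2.63e+04·0.00663/2200 = 0.07927.
Step 4 — Bandwidth: Δω = ω₀/Q = 3.318e+05 rad/s; BW = Δω/(2π) = 5.281e+04 Hz.

(a) f₀ = 4186 Hz  (b) Q = 0.07927  (c) BW = 5.281e+04 Hz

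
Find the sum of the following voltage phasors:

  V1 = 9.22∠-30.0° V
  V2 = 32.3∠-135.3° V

Step 1 — Convert each phasor to rectangular form:
  V1 = 9.22·(cos(-30.0°) + j·sin(-30.0°)) = 7.985 - j4.61 V
  V2 = 32.3·(cos(-135.3°) + j·sin(-135.3°)) = -22.96 - j22.72 V
Step 2 — Sum components: V_total = -14.97 - j27.33 V.
Step 3 — Convert to polar: |V_total| = 31.16 V, ∠V_total = -118.7°.

V_total = 31.16∠-118.7° V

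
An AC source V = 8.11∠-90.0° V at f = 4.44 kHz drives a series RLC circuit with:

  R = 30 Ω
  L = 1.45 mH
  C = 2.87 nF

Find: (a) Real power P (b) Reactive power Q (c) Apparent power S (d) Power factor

Step 1 — Angular frequency: ω = 2π·f = 2π·4440 = 2.79e+04 rad/s.
Step 2 — Component impedances:
  R: Z = R = 30 Ω
  L: Z = jωL = j·2.79e+04·0.00145 = 0 + j40.45 Ω
  C: Z = 1/(jωC) = -j/(ω·C) = 0 - j1.249e+04 Ω
Step 3 — Series combination: Z_total = R + L + C = 30 - j1.245e+04 Ω = 1.245e+04∠-89.9° Ω.
Step 4 — Source phasor: V = 8.11∠-90.0° V = 0 - j8.11 V.
Step 5 — Current: I = V / Z = 0.0006514 - j1.57e-06 A = 0.0006514∠-0.1° A.
Step 6 — Complex power: S = V·I* = 1.273e-05 - j0.005283 VA.
Step 7 — Real power: P = Re(S) = 1.273e-05 W.
Step 8 — Reactive power: Q = Im(S) = -0.005283 VAR.
Step 9 — Apparent power: |S| = 0.005283 VA.
Step 10 — Power factor: PF = P/|S| = 0.00241 (leading).

(a) P = 1.273e-05 W  (b) Q = -0.005283 VAR  (c) S = 0.005283 VA  (d) PF = 0.00241 (leading)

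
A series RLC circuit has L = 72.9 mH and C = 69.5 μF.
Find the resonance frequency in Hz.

Step 1 — Resonance condition Im(Z)=0 gives ω₀ = 1/√(LC).
Step 2 — ω₀ = 1/√(0.0729·6.95e-05) = 444.3 rad/s.
Step 3 — f₀ = ω₀/(2π) = 70.71 Hz.

f₀ = 70.71 Hz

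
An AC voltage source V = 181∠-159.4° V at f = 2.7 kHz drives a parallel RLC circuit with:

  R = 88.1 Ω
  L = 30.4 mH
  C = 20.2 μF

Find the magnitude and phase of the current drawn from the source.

Step 1 — Angular frequency: ω = 2π·f = 2π·2700 = 1.696e+04 rad/s.
Step 2 — Component impedances:
  R: Z = R = 88.1 Ω
  L: Z = jωL = j·1.696e+04·0.0304 = 0 + j515.7 Ω
  C: Z = 1/(jωC) = -j/(ω·C) = 0 - j2.918 Ω
Step 3 — Parallel combination: 1/Z_total = 1/R + 1/L + 1/C; Z_total = 0.09765 - j2.931 Ω = 2.933∠-88.1° Ω.
Step 4 — Source phasor: V = 181∠-159.4° V = -169.4 - j63.68 V.
Step 5 — Ohm's law: I = V / Z_total = (-169.4 - j63.68) / (0.09765 - j2.931) = 19.78 - j58.45 A.
Step 6 — Convert to polar: |I| = 61.71 A, ∠I = -71.3°.

I = 61.71∠-71.3° A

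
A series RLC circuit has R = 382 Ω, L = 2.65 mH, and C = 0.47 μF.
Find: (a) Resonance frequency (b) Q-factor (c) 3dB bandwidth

Step 1 — Resonance condition Im(Z)=0 gives ω₀ = 1/√(LC).
Step 2 — ω₀ = 1/√(0.00265·4.7e-07) = 2.834e+04 rad/s.
Step 3 — f₀ = ω₀/(2π) = 4510 Hz.
Step 4 — Series Q: Q = ω₀L/R = 2.834e+04·0.00265/382 = 0.1966.
Step 5 — 3dB bandwidth: Δω = ω₀/Q = 1.442e+05 rad/s; BW = Δω/(2π) = 2.294e+04 Hz.

(a) f₀ = 4510 Hz  (b) Q = 0.1966  (c) BW = 2.294e+04 Hz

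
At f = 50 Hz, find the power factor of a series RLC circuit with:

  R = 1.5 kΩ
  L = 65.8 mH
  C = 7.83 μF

Step 1 — Angular frequency: ω = 2π·f = 2π·50 = 314.2 rad/s.
Step 2 — Component impedances:
  R: Z = R = 1500 Ω
  L: Z = jωL = j·314.2·0.0658 = 0 + j20.67 Ω
  C: Z = 1/(jωC) = -j/(ω·C) = 0 - j406.5 Ω
Step 3 — Series combination: Z_total = R + L + C = 1500 - j385.9 Ω = 1549∠-14.4° Ω.
Step 4 — Power factor: PF = cos(φ) = Re(Z)/|Z| = 1500/1548.8 = 0.9685.
Step 5 — Type: Im(Z) = -385.9 ⇒ leading (phase φ = -14.4°).

PF = 0.9685 (leading, φ = -14.4°)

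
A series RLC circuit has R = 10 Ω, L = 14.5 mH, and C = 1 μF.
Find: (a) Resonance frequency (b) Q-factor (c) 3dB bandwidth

Step 1 — Resonance: ω₀ = 1/√(LC) = 1/√(0.0145·1e-06) = 8305 rad/s.
Step 2 — f₀ = ω₀/(2π) = 1322 Hz.
Step 3 — Series Q: Q = ω₀L/R = 8305·0.0145/10 = 12.04.
Step 4 — Bandwidth: Δω = ω₀/Q = 689.7 rad/s; BW = Δω/(2π) = 109.8 Hz.

(a) f₀ = 1322 Hz  (b) Q = 12.04  (c) BW = 109.8 Hz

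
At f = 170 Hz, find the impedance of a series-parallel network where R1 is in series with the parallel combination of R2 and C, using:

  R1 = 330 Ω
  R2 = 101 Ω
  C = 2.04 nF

Step 1 — Angular frequency: ω = 2π·f = 2π·170 = 1068 rad/s.
Step 2 — Component impedances:
  R1: Z = R = 330 Ω
  R2: Z = R = 101 Ω
  C: Z = 1/(jωC) = -j/(ω·C) = 0 - j4.589e+05 Ω
Step 3 — Parallel branch: R2 || C = 1/(1/R2 + 1/C) = 101 - j0.02223 Ω.
Step 4 — Series with R1: Z_total = R1 + (R2 || C) = 431 - j0.02223 Ω = 431∠-0.0° Ω.

Z = 431 - j0.02223 Ω = 431∠-0.0° Ω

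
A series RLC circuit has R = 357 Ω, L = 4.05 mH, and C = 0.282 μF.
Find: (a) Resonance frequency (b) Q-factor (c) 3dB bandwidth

Step 1 — Resonance: ω₀ = 1/√(LC) = 1/√(0.00405·2.82e-07) = 2.959e+04 rad/s.
Step 2 — f₀ = ω₀/(2π) = 4709 Hz.
Step 3 — Series Q: Q = ω₀L/R = 2.959e+04·0.00405/357 = 0.3357.
Step 4 — Bandwidth: Δω = ω₀/Q = 8.815e+04 rad/s; BW = Δω/(2π) = 1.403e+04 Hz.

(a) f₀ = 4709 Hz  (b) Q = 0.3357  (c) BW = 1.403e+04 Hz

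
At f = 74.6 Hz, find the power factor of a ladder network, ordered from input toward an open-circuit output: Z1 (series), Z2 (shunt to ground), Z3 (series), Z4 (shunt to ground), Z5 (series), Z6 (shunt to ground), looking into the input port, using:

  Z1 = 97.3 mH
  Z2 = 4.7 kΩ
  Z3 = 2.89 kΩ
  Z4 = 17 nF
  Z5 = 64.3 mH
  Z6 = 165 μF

Step 1 — Angular frequency: ω = 2π·f = 2π·74.6 = 468.7 rad/s.
Step 2 — Component impedances:
  Z1: Z = jωL = j·468.7·0.0973 = 0 + j45.61 Ω
  Z2: Z = R = 4700 Ω
  Z3: Z = R = 2890 Ω
  Z4: Z = 1/(jωC) = -j/(ω·C) = 0 - j1.255e+05 Ω
  Z5: Z = jωL = j·468.7·0.0643 = 0 + j30.14 Ω
  Z6: Z = 1/(jωC) = -j/(ω·C) = 0 - j12.93 Ω
Step 3 — Ladder network (open output): work backward from the far end, alternating series and parallel combinations. Z_in = 1790 + j52.21 Ω = 1790∠1.7° Ω.
Step 4 — Power factor: PF = cos(φ) = Re(Z)/|Z| = 1789.6/1790.4 = 0.9996.
Step 5 — Type: Im(Z) = 52.21 ⇒ lagging (phase φ = 1.7°).

PF = 0.9996 (lagging, φ = 1.7°)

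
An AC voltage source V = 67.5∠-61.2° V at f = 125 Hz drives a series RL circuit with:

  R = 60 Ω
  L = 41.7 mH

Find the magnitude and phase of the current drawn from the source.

Step 1 — Angular frequency: ω = 2π·f = 2π·125 = 785.4 rad/s.
Step 2 — Component impedances:
  R: Z = R = 60 Ω
  L: Z = jωL = j·785.4·0.0417 = 0 + j32.75 Ω
Step 3 — Series combination: Z_total = R + L = 60 + j32.75 Ω = 68.36∠28.6° Ω.
Step 4 — Source phasor: V = 67.5∠-61.2° V = 32.52 - j59.15 V.
Step 5 — Ohm's law: I = V / Z_total = (32.52 - j59.15) / (60 + j32.75) = 0.002964 - j0.9875 A.
Step 6 — Convert to polar: |I| = 0.9875 A, ∠I = -89.8°.

I = 0.9875∠-89.8° A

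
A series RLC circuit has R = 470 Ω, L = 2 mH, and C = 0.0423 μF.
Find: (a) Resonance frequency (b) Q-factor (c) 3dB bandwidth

Step 1 — Resonance: ω₀ = 1/√(LC) = 1/√(0.002·4.23e-08) = 1.087e+05 rad/s.
Step 2 — f₀ = ω₀/(2π) = 1.73e+04 Hz.
Step 3 — Series Q: Q = ω₀L/R = 1.087e+05·0.002/470 = 0.4626.
Step 4 — Bandwidth: Δω = ω₀/Q = 2.35e+05 rad/s; BW = Δω/(2π) = 3.74e+04 Hz.

(a) f₀ = 1.73e+04 Hz  (b) Q = 0.4626  (c) BW = 3.74e+04 Hz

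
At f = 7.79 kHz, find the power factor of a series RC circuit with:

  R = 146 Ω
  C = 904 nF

Step 1 — Angular frequency: ω = 2π·f = 2π·7790 = 4.895e+04 rad/s.
Step 2 — Component impedances:
  R: Z = R = 146 Ω
  C: Z = 1/(jωC) = -j/(ω·C) = 0 - j22.6 Ω
Step 3 — Series combination: Z_total = R + C = 146 - j22.6 Ω = 147.7∠-8.8° Ω.
Step 4 — Power factor: PF = cos(φ) = Re(Z)/|Z| = 146/147.74 = 0.9882.
Step 5 — Type: Im(Z) = -22.6 ⇒ leading (phase φ = -8.8°).

PF = 0.9882 (leading, φ = -8.8°)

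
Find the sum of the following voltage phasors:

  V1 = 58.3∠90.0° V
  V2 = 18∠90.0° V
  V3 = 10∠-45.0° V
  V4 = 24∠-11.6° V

Step 1 — Convert each phasor to rectangular form:
  V1 = 58.3·(cos(90.0°) + j·sin(90.0°)) = 0 + j58.3 V
  V2 = 18·(cos(90.0°) + j·sin(90.0°)) = 0 + j18 V
  V3 = 10·(cos(-45.0°) + j·sin(-45.0°)) = 7.071 - j7.071 V
  V4 = 24·(cos(-11.6°) + j·sin(-11.6°)) = 23.51 - j4.826 V
Step 2 — Sum components: V_total = 30.58 + j64.4 V.
Step 3 — Convert to polar: |V_total| = 71.29 V, ∠V_total = 64.6°.

V_total = 71.29∠64.6° V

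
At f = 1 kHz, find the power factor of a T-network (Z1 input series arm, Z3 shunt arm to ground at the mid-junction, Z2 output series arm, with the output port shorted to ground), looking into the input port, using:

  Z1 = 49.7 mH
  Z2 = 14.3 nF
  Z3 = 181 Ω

Step 1 — Angular frequency: ω = 2π·f = 2π·1000 = 6283 rad/s.
Step 2 — Component impedances:
  Z1: Z = jωL = j·6283·0.0497 = 0 + j312.3 Ω
  Z2: Z = 1/(jωC) = -j/(ω·C) = 0 - j1.113e+04 Ω
  Z3: Z = R = 181 Ω
Step 3 — With the output port shorted to ground, the output series arm Z2 runs from the junction to ground; the shunt arm Z3 also runs from the junction to ground. They appear in parallel: Z3 || Z2 = 181 - j2.943 Ω.
Step 4 — Series with input arm Z1: Z_in = Z1 + (Z3 || Z2) = 181 + j309.3 Ω = 358.4∠59.7° Ω.
Step 5 — Power factor: PF = cos(φ) = Re(Z)/|Z| = 180.95/358.37 = 0.5049.
Step 6 — Type: Im(Z) = 309.3 ⇒ lagging (phase φ = 59.7°).

PF = 0.5049 (lagging, φ = 59.7°)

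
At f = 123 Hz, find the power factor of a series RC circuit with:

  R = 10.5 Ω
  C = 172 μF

Step 1 — Angular frequency: ω = 2π·f = 2π·123 = 772.8 rad/s.
Step 2 — Component impedances:
  R: Z = R = 10.5 Ω
  C: Z = 1/(jωC) = -j/(ω·C) = 0 - j7.523 Ω
Step 3 — Series combination: Z_total = R + C = 10.5 - j7.523 Ω = 12.92∠-35.6° Ω.
Step 4 — Power factor: PF = cos(φ) = Re(Z)/|Z| = 10.5/12.917 = 0.8129.
Step 5 — Type: Im(Z) = -7.523 ⇒ leading (phase φ = -35.6°).

PF = 0.8129 (leading, φ = -35.6°)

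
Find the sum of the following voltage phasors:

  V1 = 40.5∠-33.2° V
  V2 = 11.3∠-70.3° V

Step 1 — Convert each phasor to rectangular form:
  V1 = 40.5·(cos(-33.2°) + j·sin(-33.2°)) = 33.89 - j22.18 V
  V2 = 11.3·(cos(-70.3°) + j·sin(-70.3°)) = 3.809 - j10.64 V
Step 2 — Sum components: V_total = 37.7 - j32.81 V.
Step 3 — Convert to polar: |V_total| = 49.98 V, ∠V_total = -41.0°.

V_total = 49.98∠-41.0° V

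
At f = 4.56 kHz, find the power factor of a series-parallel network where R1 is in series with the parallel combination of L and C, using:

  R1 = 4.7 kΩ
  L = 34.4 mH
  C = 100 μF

Step 1 — Angular frequency: ω = 2π·f = 2π·4560 = 2.865e+04 rad/s.
Step 2 — Component impedances:
  R1: Z = R = 4700 Ω
  L: Z = jωL = j·2.865e+04·0.0344 = 0 + j985.6 Ω
  C: Z = 1/(jωC) = -j/(ω·C) = 0 - j0.349 Ω
Step 3 — Parallel branch: L || C = 1/(1/L + 1/C) = 0 - j0.3491 Ω.
Step 4 — Series with R1: Z_total = R1 + (L || C) = 4700 - j0.3491 Ω = 4700∠-0.0° Ω.
Step 5 — Power factor: PF = cos(φ) = Re(Z)/|Z| = 4700/4700 = 1.
Step 6 — Type: Im(Z) = -0.3491 ⇒ leading (phase φ = -0.0°).

PF = 1 (leading, φ = -0.0°)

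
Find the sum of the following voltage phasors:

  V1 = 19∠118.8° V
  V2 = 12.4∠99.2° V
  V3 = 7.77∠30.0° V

Step 1 — Convert each phasor to rectangular form:
  V1 = 19·(cos(118.8°) + j·sin(118.8°)) = -9.153 + j16.65 V
  V2 = 12.4·(cos(99.2°) + j·sin(99.2°)) = -1.983 + j12.24 V
  V3 = 7.77·(cos(30.0°) + j·sin(30.0°)) = 6.729 + j3.885 V
Step 2 — Sum components: V_total = -4.407 + j32.78 V.
Step 3 — Convert to polar: |V_total| = 33.07 V, ∠V_total = 97.7°.

V_total = 33.07∠97.7° V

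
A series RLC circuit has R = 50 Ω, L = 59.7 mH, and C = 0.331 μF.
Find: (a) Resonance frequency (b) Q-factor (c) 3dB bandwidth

Step 1 — Resonance: ω₀ = 1/√(LC) = 1/√(0.0597·3.31e-07) = 7114 rad/s.
Step 2 — f₀ = ω₀/(2π) = 1132 Hz.
Step 3 — Series Q: Q = ω₀L/R = 7114·0.0597/50 = 8.494.
Step 4 — Bandwidth: Δω = ω₀/Q = 837.5 rad/s; BW = Δω/(2π) = 133.3 Hz.

(a) f₀ = 1132 Hz  (b) Q = 8.494  (c) BW = 133.3 Hz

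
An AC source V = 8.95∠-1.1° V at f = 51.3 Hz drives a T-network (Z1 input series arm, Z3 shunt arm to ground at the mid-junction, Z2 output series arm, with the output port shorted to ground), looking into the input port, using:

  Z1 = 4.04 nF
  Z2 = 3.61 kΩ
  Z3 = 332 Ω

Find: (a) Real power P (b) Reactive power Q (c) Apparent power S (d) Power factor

Step 1 — Angular frequency: ω = 2π·f = 2π·51.3 = 322.3 rad/s.
Step 2 — Component impedances:
  Z1: Z = 1/(jωC) = -j/(ω·C) = 0 - j7.679e+05 Ω
  Z2: Z = R = 3610 Ω
  Z3: Z = R = 332 Ω
Step 3 — With the output port shorted to ground, the output series arm Z2 runs from the junction to ground; the shunt arm Z3 also runs from the junction to ground. They appear in parallel: Z3 || Z2 = 304 Ω.
Step 4 — Series with input arm Z1: Z_in = Z1 + (Z3 || Z2) = 304 - j7.679e+05 Ω = 7.679e+05∠-90.0° Ω.
Step 5 — Source phasor: V = 8.95∠-1.1° V = 8.948 - j0.1718 V.
Step 6 — Current: I = V / Z = 2.284e-07 + j1.165e-05 A = 1.165e-05∠88.9° A.
Step 7 — Complex power: S = V·I* = 4.13e-08 - j0.0001043 VA.
Step 8 — Real power: P = Re(S) = 4.13e-08 W.
Step 9 — Reactive power: Q = Im(S) = -0.0001043 VAR.
Step 10 — Apparent power: |S| = 0.0001043 VA.
Step 11 — Power factor: PF = P/|S| = 0.0003959 (leading).

(a) P = 4.13e-08 W  (b) Q = -0.0001043 VAR  (c) S = 0.0001043 VA  (d) PF = 0.0003959 (leading)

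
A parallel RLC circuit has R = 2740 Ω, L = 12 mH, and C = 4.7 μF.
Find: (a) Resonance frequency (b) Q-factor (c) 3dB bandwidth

Step 1 — Resonance: ω₀ = 1/√(LC) = 1/√(0.012·4.7e-06) = 4211 rad/s.
Step 2 — f₀ = ω₀/(2π) = 670.2 Hz.
Step 3 — Parallel Q: Q = R/(ω₀L) = 2740/(4211·0.012) = 54.23.
Step 4 — Bandwidth: Δω = ω₀/Q = 77.65 rad/s; BW = Δω/(2π) = 12.36 Hz.

(a) f₀ = 670.2 Hz  (b) Q = 54.23  (c) BW = 12.36 Hz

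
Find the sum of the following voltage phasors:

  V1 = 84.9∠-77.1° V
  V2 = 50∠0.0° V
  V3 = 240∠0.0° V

Step 1 — Convert each phasor to rectangular form:
  V1 = 84.9·(cos(-77.1°) + j·sin(-77.1°)) = 18.95 - j82.76 V
  V2 = 50·(cos(0.0°) + j·sin(0.0°)) = 50 V
  V3 = 240·(cos(0.0°) + j·sin(0.0°)) = 240 V
Step 2 — Sum components: V_total = 309 - j82.76 V.
Step 3 — Convert to polar: |V_total| = 319.8 V, ∠V_total = -15.0°.

V_total = 319.8∠-15.0° V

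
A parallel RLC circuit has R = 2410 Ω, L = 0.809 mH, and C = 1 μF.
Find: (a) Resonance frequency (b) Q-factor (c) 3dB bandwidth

Step 1 — Resonance: ω₀ = 1/√(LC) = 1/√(0.000809·1e-06) = 3.516e+04 rad/s.
Step 2 — f₀ = ω₀/(2π) = 5596 Hz.
Step 3 — Parallel Q: Q = R/(ω₀L) = 2410/(3.516e+04·0.000809) = 84.73.
Step 4 — Bandwidth: Δω = ω₀/Q = 414.9 rad/s; BW = Δω/(2π) = 66.04 Hz.

(a) f₀ = 5596 Hz  (b) Q = 84.73  (c) BW = 66.04 Hz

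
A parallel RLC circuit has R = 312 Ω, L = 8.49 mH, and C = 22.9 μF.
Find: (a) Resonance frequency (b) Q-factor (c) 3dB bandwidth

Step 1 — Resonance: ω₀ = 1/√(LC) = 1/√(0.00849·2.29e-05) = 2268 rad/s.
Step 2 — f₀ = ω₀/(2π) = 361 Hz.
Step 3 — Parallel Q: Q = R/(ω₀L) = 312/(2268·0.00849) = 16.2.
Step 4 — Bandwidth: Δω = ω₀/Q = 140 rad/s; BW = Δω/(2π) = 22.28 Hz.

(a) f₀ = 361 Hz  (b) Q = 16.2  (c) BW = 22.28 Hz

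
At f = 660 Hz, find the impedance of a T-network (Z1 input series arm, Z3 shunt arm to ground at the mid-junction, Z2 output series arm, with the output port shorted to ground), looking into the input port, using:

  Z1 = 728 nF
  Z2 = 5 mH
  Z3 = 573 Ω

Step 1 — Angular frequency: ω = 2π·f = 2π·660 = 4147 rad/s.
Step 2 — Component impedances:
  Z1: Z = 1/(jωC) = -j/(ω·C) = 0 - j331.2 Ω
  Z2: Z = jωL = j·4147·0.005 = 0 + j20.73 Ω
  Z3: Z = R = 573 Ω
Step 3 — With the output port shorted to ground, the output series arm Z2 runs from the junction to ground; the shunt arm Z3 also runs from the junction to ground. They appear in parallel: Z3 || Z2 = 0.7493 + j20.71 Ω.
Step 4 — Series with input arm Z1: Z_in = Z1 + (Z3 || Z2) = 0.7493 - j310.5 Ω = 310.5∠-89.9° Ω.

Z = 0.7493 - j310.5 Ω = 310.5∠-89.9° Ω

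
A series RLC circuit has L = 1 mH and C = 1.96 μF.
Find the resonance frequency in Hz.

Step 1 — Resonance condition Im(Z)=0 gives ω₀ = 1/√(LC).
Step 2 — ω₀ = 1/√(0.001·1.96e-06) = 2.259e+04 rad/s.
Step 3 — f₀ = ω₀/(2π) = 3595 Hz.

f₀ = 3595 Hz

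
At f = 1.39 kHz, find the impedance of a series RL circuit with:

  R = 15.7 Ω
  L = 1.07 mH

Step 1 — Angular frequency: ω = 2π·f = 2π·1390 = 8734 rad/s.
Step 2 — Component impedances:
  R: Z = R = 15.7 Ω
  L: Z = jωL = j·8734·0.00107 = 0 + j9.345 Ω
Step 3 — Series combination: Z_total = R + L = 15.7 + j9.345 Ω = 18.27∠30.8° Ω.

Z = 15.7 + j9.345 Ω = 18.27∠30.8° Ω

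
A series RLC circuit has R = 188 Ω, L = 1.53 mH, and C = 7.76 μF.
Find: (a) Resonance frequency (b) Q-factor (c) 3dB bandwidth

Step 1 — Resonance: ω₀ = 1/√(LC) = 1/√(0.00153·7.76e-06) = 9177 rad/s.
Step 2 — f₀ = ω₀/(2π) = 1461 Hz.
Step 3 — Series Q: Q = ω₀L/R = 9177·0.00153/188 = 0.07469.
Step 4 — Bandwidth: Δω = ω₀/Q = 1.229e+05 rad/s; BW = Δω/(2π) = 1.956e+04 Hz.

(a) f₀ = 1461 Hz  (b) Q = 0.07469  (c) BW = 1.956e+04 Hz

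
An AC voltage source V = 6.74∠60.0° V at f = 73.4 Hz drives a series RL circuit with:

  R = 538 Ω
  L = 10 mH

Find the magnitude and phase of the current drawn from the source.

Step 1 — Angular frequency: ω = 2π·f = 2π·73.4 = 461.2 rad/s.
Step 2 — Component impedances:
  R: Z = R = 538 Ω
  L: Z = jωL = j·461.2·0.01 = 0 + j4.612 Ω
Step 3 — Series combination: Z_total = R + L = 538 + j4.612 Ω = 538∠0.5° Ω.
Step 4 — Source phasor: V = 6.74∠60.0° V = 3.37 + j5.837 V.
Step 5 — Ohm's law: I = V / Z_total = (3.37 + j5.837) / (538 + j4.612) = 0.006356 + j0.01079 A.
Step 6 — Convert to polar: |I| = 0.01253 A, ∠I = 59.5°.

I = 0.01253∠59.5° A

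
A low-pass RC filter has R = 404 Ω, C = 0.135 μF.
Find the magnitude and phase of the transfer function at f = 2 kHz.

Step 1 — Angular frequency: ω = 2π·2000 = 1.257e+04 rad/s.
Step 2 — Transfer function: H(jω) = 1/(1 + jωRC).
Step 3 — Denominator: 1 + jωRC = 1 + j·1.257e+04·404·1.35e-07 = 1 + j0.6854.
Step 4 — H = 0.6804 - j0.4663.
Step 5 — Magnitude: |H| = 0.8249 (-1.7 dB); phase: φ = -34.4°.

|H| = 0.8249 (-1.7 dB), φ = -34.4°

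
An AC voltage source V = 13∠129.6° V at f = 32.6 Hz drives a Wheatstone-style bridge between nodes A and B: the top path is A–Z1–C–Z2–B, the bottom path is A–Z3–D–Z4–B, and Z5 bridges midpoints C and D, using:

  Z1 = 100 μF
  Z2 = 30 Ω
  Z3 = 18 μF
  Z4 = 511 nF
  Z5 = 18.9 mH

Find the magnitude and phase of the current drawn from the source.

Step 1 — Angular frequency: ω = 2π·f = 2π·32.6 = 204.8 rad/s.
Step 2 — Component impedances:
  Z1: Z = 1/(jωC) = -j/(ω·C) = 0 - j48.82 Ω
  Z2: Z = R = 30 Ω
  Z3: Z = 1/(jωC) = -j/(ω·C) = 0 - j271.2 Ω
  Z4: Z = 1/(jωC) = -j/(ω·C) = 0 - j9554 Ω
  Z5: Z = jωL = j·204.8·0.0189 = 0 + j3.871 Ω
Step 3 — Bridge requires nodal analysis (the Z5 bridge couples midpoints C and D, so the two paths cannot be reduced to a simple series/parallel combination). Setting node B to ground and injecting 1 A at node A, the 3-node admittance system at A, C, D solves to V_A = Z_AB = 30 - j41.38 Ω = 51.11∠-54.1° Ω.
Step 4 — Source phasor: V = 13∠129.6° V = -8.287 + j10.02 V.
Step 5 — Ohm's law: I = V / Z_total = (-8.287 + j10.02) / (30 - j41.38) = -0.2538 - j0.01621 A.
Step 6 — Convert to polar: |I| = 0.2544 A, ∠I = -176.3°.

I = 0.2544∠-176.3° A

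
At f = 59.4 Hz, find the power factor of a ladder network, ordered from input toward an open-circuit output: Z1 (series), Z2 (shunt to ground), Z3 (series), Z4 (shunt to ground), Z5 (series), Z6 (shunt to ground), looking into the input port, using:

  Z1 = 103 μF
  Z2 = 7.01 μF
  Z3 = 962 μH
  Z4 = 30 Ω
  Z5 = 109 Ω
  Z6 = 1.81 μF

Step 1 — Angular frequency: ω = 2π·f = 2π·59.4 = 373.2 rad/s.
Step 2 — Component impedances:
  Z1: Z = 1/(jωC) = -j/(ω·C) = 0 - j26.01 Ω
  Z2: Z = 1/(jωC) = -j/(ω·C) = 0 - j382.2 Ω
  Z3: Z = jωL = j·373.2·0.000962 = 0 + j0.359 Ω
  Z4: Z = R = 30 Ω
  Z5: Z = R = 109 Ω
  Z6: Z = 1/(jωC) = -j/(ω·C) = 0 - j1480 Ω
Step 3 — Ladder network (open output): work backward from the far end, alternating series and parallel combinations. Z_in = 29.72 - j28.58 Ω = 41.24∠-43.9° Ω.
Step 4 — Power factor: PF = cos(φ) = Re(Z)/|Z| = 29.723/41.237 = 0.7208.
Step 5 — Type: Im(Z) = -28.58 ⇒ leading (phase φ = -43.9°).

PF = 0.7208 (leading, φ = -43.9°)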